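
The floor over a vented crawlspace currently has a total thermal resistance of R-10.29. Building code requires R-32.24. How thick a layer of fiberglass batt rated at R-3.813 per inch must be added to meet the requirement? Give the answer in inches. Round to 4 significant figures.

5.757 in

ΔR = 32.24 − 10.29 = 21.95 ft²·°F·h/BTU
L = ΔR / (R/in) = 21.95/3.813 = 5.7566 in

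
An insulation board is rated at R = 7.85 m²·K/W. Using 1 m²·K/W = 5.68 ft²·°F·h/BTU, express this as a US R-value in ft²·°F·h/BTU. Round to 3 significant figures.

44.6 ft²·°F·h/BTU

R_US = 7.85 × 5.68 = 44.59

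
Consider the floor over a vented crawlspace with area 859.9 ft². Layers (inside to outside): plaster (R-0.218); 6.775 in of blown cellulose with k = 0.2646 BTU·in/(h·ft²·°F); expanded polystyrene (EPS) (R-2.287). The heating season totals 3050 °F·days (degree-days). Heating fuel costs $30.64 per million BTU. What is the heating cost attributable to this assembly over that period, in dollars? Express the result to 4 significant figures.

68.61 dollars

6.775/0.2646 = 25.605
R_total = 0.218 + 25.605 + 2.287 = 28.11 ft²·°F·h/BTU
E = A × HDD × 24 / R = 859.9 × 3050 × 24 / 28.11 = 2239300 BTU
Cost = 2239300/10⁶ × 30.64 = $68.611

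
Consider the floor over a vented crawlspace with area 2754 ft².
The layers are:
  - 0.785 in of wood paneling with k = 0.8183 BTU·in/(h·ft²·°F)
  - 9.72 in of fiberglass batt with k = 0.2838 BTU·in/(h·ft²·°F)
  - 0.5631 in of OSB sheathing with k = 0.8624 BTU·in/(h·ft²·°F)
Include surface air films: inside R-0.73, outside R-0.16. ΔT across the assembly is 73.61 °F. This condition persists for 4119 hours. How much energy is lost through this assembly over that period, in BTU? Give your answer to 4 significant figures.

0.785/0.8183 = 0.95931
9.72/0.2838 = 34.249
0.5631/0.8624 = 0.65295
R_total = 0.73 + 0.95931 + 34.249 + 0.65295 + 0.16 = 36.752 ft²·°F·h/BTU
Q = 2754 × 73.61 / 36.752 = 5516 BTU/h
E = 5516 × 4119 = 22720000 BTU

22720000 BTU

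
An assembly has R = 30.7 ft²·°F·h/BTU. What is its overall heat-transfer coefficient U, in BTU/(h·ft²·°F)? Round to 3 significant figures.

0.0326 BTU/(h·ft²·°F)

U = 1/R = 1/30.7 = 0.03257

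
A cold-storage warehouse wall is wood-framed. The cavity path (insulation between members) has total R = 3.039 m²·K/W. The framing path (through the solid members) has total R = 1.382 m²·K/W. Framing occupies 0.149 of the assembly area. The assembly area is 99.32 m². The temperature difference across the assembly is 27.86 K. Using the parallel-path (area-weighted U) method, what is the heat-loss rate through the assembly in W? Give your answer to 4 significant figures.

U_eff = 0.851/3.039 + 0.149/1.382 = 0.28003 + 0.10781 = 0.38784
R_eff = 1/U_eff = 2.5784 m²·K/W
Q = 99.32 × 27.86 / 2.5784 = 1073.2 W

1073 W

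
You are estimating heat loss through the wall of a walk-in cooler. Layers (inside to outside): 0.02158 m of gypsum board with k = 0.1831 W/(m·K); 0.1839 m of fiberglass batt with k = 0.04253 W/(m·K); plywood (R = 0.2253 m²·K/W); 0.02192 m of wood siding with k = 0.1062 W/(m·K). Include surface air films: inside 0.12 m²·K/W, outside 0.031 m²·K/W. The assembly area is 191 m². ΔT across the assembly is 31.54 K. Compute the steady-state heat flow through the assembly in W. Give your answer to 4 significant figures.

0.02158/0.1831 = 0.11786
0.1839/0.04253 = 4.324
0.02192/0.1062 = 0.2064
R_total = 0.12 + 0.11786 + 4.324 + 0.2253 + 0.2064 + 0.031 = 5.0246 m²·K/W
Q = A·ΔT/R = 191 × 31.54 / 5.0246 = 1198.9 W

1199 W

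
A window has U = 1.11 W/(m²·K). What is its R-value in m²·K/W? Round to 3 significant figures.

R = 1/U = 1/1.11 = 0.9009

0.901 m²·K/W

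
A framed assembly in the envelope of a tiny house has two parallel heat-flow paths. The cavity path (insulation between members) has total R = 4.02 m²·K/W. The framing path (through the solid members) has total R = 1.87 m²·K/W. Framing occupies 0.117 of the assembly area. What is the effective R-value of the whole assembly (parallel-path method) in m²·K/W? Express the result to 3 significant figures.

U_eff = 0.883/4.02 + 0.117/1.87 = 0.2197 + 0.06257 = 0.2822
R_eff = 1/U_eff = 3.543 m²·K/W

3.54 m²·K/W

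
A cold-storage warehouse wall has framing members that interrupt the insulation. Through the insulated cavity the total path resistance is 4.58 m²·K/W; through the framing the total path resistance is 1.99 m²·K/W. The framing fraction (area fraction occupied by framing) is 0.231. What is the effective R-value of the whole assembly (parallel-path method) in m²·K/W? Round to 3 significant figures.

U_eff = 0.769/4.58 + 0.231/1.99 = 0.1679 + 0.1161 = 0.284
R_eff = 1/U_eff = 3.521 m²·K/W

3.52 m²·K/W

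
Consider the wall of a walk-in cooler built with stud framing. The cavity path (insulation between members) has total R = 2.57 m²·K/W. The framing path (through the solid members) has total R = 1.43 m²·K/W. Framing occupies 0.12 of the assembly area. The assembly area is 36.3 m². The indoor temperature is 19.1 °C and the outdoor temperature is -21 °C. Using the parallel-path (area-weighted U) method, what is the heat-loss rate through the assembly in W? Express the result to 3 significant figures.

U_eff = 0.88/2.57 + 0.12/1.43 = 0.3424 + 0.08392 = 0.4263
R_eff = 1/U_eff = 2.346 m²·K/W
Q = 36.3 × (19.1 − (-21)) / 2.346 = 620.6 W

621 W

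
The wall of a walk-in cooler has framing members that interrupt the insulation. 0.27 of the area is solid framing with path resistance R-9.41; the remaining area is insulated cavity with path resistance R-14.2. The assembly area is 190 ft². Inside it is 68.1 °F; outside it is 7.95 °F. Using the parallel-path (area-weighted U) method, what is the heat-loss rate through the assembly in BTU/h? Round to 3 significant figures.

915 BTU/h

U_eff = 0.73/14.2 + 0.27/9.41 = 0.05141 + 0.02869 = 0.0801
R_eff = 1/U_eff = 12.48 ft²·°F·h/BTU
Q = 190 × (68.1 − 7.95) / 12.48 = 915.4 BTU/h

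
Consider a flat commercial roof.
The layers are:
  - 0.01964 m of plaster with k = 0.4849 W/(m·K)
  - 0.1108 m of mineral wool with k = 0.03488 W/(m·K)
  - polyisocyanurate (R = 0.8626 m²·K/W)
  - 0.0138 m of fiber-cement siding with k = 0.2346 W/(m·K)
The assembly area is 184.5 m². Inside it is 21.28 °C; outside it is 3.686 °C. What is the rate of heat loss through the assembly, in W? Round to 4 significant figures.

0.01964/0.4849 = 0.040503
0.1108/0.03488 = 3.1766
0.0138/0.2346 = 0.058824
R_total = 0.040503 + 3.1766 + 0.8626 + 0.058824 = 4.1385 m²·K/W
Q = A·ΔT/R = 184.5 × (21.28 − 3.686) / 4.1385 = 784.36 W

784.4 W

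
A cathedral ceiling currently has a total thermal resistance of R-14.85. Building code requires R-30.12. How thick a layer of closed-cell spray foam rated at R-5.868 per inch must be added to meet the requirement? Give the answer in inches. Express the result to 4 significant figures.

ΔR = 30.12 − 14.85 = 15.27 ft²·°F·h/BTU
L = ΔR / (R/in) = 15.27/5.868 = 2.6022 in

2.602 in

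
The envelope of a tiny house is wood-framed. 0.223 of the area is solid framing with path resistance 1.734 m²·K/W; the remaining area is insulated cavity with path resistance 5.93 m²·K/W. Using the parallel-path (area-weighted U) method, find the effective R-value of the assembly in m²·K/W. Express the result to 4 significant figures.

3.852 m²·K/W

U_eff = 0.777/5.93 + 0.223/1.734 = 0.13103 + 0.1286 = 0.25963
R_eff = 1/U_eff = 3.8516 m²·K/W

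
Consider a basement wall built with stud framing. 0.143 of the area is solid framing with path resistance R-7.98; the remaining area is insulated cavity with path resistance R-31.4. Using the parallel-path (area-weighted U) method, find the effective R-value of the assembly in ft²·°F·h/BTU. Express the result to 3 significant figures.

U_eff = 0.857/31.4 + 0.143/7.98 = 0.02729 + 0.01792 = 0.04521
R_eff = 1/U_eff = 22.12 ft²·°F·h/BTU

22.1 ft²·°F·h/BTU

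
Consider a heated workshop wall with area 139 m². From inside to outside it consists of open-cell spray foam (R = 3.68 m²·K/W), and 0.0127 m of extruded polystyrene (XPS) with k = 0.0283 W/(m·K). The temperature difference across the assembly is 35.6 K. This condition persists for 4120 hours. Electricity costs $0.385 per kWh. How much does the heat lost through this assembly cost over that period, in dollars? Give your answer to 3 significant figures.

0.0127/0.0283 = 0.4488
R_total = 3.68 + 0.4488 = 4.129 m²·K/W
Q = 139 × 35.6 / 4.129 = 1199 W
E = 1199 W × 4120 h / 1000 = 4938 kWh
Cost = 4938 × 0.385 = $1901

1900 dollars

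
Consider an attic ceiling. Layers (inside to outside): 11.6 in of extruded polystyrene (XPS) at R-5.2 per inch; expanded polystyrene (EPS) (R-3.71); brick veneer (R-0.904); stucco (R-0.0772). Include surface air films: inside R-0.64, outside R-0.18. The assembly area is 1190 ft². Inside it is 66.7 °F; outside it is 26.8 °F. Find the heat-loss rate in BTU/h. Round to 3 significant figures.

11.6 × 5.2 = 60.32
R_total = 0.64 + 60.32 + 3.71 + 0.904 + 0.0772 + 0.18 = 65.83 ft²·°F·h/BTU
Q = A·ΔT/R = 1190 × (66.7 − 26.8) / 65.83 = 721.3 BTU/h

721 BTU/h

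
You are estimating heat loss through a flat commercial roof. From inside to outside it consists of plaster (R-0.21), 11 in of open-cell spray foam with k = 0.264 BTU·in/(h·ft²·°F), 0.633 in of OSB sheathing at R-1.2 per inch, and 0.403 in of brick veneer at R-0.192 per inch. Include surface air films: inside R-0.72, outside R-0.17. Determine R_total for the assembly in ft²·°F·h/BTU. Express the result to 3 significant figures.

43.6 ft²·°F·h/BTU

11/0.264 = 41.67
0.633 × 1.2 = 0.7596
0.403 × 0.192 = 0.07738
R_total = 0.72 + 0.21 + 41.67 + 0.7596 + 0.07738 + 0.17 = 43.6 ft²·°F·h/BTU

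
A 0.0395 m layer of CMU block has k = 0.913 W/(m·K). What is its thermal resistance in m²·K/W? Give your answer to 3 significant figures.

0.0433 m²·K/W

R = L/k = 0.0395/0.913 = 0.04326 m²·K/W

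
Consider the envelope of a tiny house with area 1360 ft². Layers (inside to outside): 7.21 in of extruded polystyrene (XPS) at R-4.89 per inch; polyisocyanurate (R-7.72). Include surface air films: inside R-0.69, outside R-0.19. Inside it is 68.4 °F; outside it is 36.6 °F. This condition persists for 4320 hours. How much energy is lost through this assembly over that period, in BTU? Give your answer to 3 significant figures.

4260000 BTU

7.21 × 4.89 = 35.26
R_total = 0.69 + 35.26 + 7.72 + 0.19 = 43.86 ft²·°F·h/BTU
Q = 1360 × (68.4 − 36.6) / 43.86 = 986.1 BTU/h
E = 986.1 × 4320 = 4260000 BTU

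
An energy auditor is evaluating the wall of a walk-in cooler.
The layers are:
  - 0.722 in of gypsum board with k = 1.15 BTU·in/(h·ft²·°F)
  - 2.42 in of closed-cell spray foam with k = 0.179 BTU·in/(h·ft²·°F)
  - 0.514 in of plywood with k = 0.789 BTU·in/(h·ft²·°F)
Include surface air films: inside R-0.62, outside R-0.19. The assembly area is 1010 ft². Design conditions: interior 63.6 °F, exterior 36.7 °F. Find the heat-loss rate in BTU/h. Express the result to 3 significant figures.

1740 BTU/h

0.722/1.15 = 0.6278
2.42/0.179 = 13.52
0.514/0.789 = 0.6515
R_total = 0.62 + 0.6278 + 13.52 + 0.6515 + 0.19 = 15.61 ft²·°F·h/BTU
Q = A·ΔT/R = 1010 × (63.6 − 36.7) / 15.61 = 1741 BTU/h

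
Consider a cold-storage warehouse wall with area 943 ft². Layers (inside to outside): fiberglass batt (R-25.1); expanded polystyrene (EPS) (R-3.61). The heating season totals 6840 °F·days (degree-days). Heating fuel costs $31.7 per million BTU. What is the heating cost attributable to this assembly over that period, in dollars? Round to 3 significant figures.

171 dollars

R_total = 25.1 + 3.61 = 28.71 ft²·°F·h/BTU
E = A × HDD × 24 / R = 943 × 6840 × 24 / 28.71 = 5392000 BTU
Cost = 5392000/10⁶ × 31.7 = $170.9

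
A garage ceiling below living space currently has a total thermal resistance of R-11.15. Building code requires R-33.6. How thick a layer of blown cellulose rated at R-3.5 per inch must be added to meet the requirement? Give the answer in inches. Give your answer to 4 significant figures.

ΔR = 33.6 − 11.15 = 22.45 ft²·°F·h/BTU
L = ΔR / (R/in) = 22.45/3.5 = 6.4143 in

6.414 in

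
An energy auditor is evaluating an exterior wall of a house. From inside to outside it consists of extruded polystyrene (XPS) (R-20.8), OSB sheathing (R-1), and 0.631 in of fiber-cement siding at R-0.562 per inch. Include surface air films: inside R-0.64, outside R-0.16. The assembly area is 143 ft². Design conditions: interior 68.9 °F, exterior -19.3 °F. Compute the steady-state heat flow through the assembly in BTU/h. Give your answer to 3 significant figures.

0.631 × 0.562 = 0.3546
R_total = 0.64 + 20.8 + 1 + 0.3546 + 0.16 = 22.95 ft²·°F·h/BTU
Q = A·ΔT/R = 143 × (68.9 − (-19.3)) / 22.95 = 549.5 BTU/h

549 BTU/h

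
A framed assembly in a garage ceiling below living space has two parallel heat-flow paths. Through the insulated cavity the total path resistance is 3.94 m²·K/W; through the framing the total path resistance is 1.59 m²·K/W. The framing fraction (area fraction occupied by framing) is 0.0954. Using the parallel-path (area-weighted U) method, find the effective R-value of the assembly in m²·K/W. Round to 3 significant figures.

U_eff = 0.9046/3.94 + 0.0954/1.59 = 0.2296 + 0.06 = 0.2896
R_eff = 1/U_eff = 3.453 m²·K/W

3.45 m²·K/W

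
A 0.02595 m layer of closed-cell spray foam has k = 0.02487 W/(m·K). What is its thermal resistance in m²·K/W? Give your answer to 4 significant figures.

1.043 m²·K/W

R = L/k = 0.02595/0.02487 = 1.0434 m²·K/W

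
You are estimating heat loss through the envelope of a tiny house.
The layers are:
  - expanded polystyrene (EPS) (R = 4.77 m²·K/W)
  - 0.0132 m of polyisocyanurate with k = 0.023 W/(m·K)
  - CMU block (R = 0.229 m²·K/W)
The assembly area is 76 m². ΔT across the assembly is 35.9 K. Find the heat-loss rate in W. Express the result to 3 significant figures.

490 W

0.0132/0.023 = 0.5739
R_total = 4.77 + 0.5739 + 0.229 = 5.573 m²·K/W
Q = A·ΔT/R = 76 × 35.9 / 5.573 = 489.6 W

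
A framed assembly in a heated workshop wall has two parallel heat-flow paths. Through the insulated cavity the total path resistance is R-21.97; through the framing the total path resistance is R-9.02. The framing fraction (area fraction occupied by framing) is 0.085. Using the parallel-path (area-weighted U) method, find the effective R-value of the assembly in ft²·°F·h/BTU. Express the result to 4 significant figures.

19.58 ft²·°F·h/BTU

U_eff = 0.915/21.97 + 0.085/9.02 = 0.041648 + 0.0094235 = 0.051071
R_eff = 1/U_eff = 19.581 ft²·°F·h/BTU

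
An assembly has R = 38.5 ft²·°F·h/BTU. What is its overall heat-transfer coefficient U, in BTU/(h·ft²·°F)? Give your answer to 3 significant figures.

0.0260 BTU/(h·ft²·°F)

U = 1/R = 1/38.5 = 0.02597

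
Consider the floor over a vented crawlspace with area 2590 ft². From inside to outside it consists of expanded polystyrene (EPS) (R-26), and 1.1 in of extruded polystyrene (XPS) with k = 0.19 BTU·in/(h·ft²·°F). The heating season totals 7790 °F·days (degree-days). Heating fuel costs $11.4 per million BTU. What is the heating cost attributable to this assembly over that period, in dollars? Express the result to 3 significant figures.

1.1/0.19 = 5.789
R_total = 26 + 5.789 = 31.79 ft²·°F·h/BTU
E = A × HDD × 24 / R = 2590 × 7790 × 24 / 31.79 = 15230000 BTU
Cost = 15230000/10⁶ × 11.4 = $173.6

174 dollars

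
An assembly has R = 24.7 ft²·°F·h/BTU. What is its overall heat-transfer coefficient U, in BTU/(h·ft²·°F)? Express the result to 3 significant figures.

U = 1/R = 1/24.7 = 0.04049

0.0405 BTU/(h·ft²·°F)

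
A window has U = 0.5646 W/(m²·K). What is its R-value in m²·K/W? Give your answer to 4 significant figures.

R = 1/U = 1/0.5646 = 1.7712

1.771 m²·K/W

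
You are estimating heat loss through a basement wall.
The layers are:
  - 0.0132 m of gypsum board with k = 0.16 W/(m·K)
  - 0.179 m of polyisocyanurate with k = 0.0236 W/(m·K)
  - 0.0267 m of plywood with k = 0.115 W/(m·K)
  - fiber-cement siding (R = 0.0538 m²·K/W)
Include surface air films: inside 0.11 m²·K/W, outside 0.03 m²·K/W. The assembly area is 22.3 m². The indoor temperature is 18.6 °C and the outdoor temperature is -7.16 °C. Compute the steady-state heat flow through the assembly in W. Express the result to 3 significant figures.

0.0132/0.16 = 0.0825
0.179/0.0236 = 7.585
0.0267/0.115 = 0.2322
R_total = 0.11 + 0.0825 + 7.585 + 0.2322 + 0.0538 + 0.03 = 8.093 m²·K/W
Q = A·ΔT/R = 22.3 × (18.6 − (-7.16)) / 8.093 = 70.98 W

71.0 W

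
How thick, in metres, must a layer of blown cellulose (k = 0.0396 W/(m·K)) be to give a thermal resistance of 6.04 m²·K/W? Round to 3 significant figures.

L = R·k = 6.04 × 0.0396 = 0.2392 m

0.239 m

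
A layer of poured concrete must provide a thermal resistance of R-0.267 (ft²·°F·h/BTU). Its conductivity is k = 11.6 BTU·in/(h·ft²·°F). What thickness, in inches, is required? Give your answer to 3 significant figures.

3.10 in

L = R × k = 0.267 × 11.6 = 3.097 in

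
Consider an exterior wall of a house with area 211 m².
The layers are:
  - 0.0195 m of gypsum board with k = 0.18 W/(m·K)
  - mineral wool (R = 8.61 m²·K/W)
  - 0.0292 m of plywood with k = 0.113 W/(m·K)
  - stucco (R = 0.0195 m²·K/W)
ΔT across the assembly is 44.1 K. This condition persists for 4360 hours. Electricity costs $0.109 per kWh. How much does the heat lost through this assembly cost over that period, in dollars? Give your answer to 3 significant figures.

0.0195/0.18 = 0.1083
0.0292/0.113 = 0.2584
R_total = 0.1083 + 8.61 + 0.2584 + 0.0195 = 8.996 m²·K/W
Q = 211 × 44.1 / 8.996 = 1034 W
E = 1034 W × 4360 h / 1000 = 4510 kWh
Cost = 4510 × 0.109 = $491.6

492 dollars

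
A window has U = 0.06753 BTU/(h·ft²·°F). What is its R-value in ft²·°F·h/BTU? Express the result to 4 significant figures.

14.81 ft²·°F·h/BTU

R = 1/U = 1/0.06753 = 14.808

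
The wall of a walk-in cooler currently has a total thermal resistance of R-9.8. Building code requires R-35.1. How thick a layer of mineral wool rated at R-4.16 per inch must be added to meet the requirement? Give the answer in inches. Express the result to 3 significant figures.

ΔR = 35.1 − 9.8 = 25.3 ft²·°F·h/BTU
L = ΔR / (R/in) = 25.3/4.16 = 6.082 in

6.08 in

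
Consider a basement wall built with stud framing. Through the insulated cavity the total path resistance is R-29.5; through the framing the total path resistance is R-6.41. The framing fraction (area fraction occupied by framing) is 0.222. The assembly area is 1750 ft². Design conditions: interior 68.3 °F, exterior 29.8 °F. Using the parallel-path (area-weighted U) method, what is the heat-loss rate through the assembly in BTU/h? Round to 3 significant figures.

4110 BTU/h

U_eff = 0.778/29.5 + 0.222/6.41 = 0.02637 + 0.03463 = 0.06101
R_eff = 1/U_eff = 16.39 ft²·°F·h/BTU
Q = 1750 × (68.3 − 29.8) / 16.39 = 4110 BTU/h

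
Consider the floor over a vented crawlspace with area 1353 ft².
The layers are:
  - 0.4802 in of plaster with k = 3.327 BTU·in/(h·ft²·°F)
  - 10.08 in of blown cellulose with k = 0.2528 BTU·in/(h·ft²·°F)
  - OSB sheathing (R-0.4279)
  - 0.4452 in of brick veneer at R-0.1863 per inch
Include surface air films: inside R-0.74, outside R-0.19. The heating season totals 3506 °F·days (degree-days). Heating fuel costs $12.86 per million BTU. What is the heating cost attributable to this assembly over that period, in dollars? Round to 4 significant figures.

35.31 dollars

0.4802/3.327 = 0.14433
10.08/0.2528 = 39.873
0.4452 × 0.1863 = 0.082941
R_total = 0.74 + 0.14433 + 39.873 + 0.4279 + 0.082941 + 0.19 = 41.459 ft²·°F·h/BTU
E = A × HDD × 24 / R = 1353 × 3506 × 24 / 41.459 = 2746000 BTU
Cost = 2746000/10⁶ × 12.86 = $35.314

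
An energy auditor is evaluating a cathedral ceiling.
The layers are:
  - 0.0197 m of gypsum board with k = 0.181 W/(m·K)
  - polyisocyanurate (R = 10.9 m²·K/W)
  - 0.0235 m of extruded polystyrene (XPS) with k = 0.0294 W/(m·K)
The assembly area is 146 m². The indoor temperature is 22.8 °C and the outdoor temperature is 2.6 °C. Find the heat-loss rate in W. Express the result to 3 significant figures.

0.0197/0.181 = 0.1088
0.0235/0.0294 = 0.7993
R_total = 0.1088 + 10.9 + 0.7993 = 11.81 m²·K/W
Q = A·ΔT/R = 146 × (22.8 − 2.6) / 11.81 = 249.8 W

250 W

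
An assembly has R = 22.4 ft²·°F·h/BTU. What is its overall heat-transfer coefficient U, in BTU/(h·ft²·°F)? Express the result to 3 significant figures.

U = 1/R = 1/22.4 = 0.04464

0.0446 BTU/(h·ft²·°F)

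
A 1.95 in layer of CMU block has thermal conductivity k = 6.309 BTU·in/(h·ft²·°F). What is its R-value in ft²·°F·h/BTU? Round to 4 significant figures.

0.3091 ft²·°F·h/BTU

R = L/k = 1.95/6.309 = 0.30908 ft²·°F·h/BTU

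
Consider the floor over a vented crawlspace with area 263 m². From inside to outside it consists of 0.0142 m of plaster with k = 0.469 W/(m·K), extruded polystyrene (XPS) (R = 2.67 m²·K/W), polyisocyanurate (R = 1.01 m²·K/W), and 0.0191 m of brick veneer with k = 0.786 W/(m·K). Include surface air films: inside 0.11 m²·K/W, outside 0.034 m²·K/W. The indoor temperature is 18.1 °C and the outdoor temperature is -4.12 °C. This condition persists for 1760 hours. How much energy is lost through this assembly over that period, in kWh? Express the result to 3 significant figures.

0.0142/0.469 = 0.03028
0.0191/0.786 = 0.0243
R_total = 0.11 + 0.03028 + 2.67 + 1.01 + 0.0243 + 0.034 = 3.879 m²·K/W
Q = 263 × (18.1 − (-4.12)) / 3.879 = 1507 W
E = 1507 W × 1760 h / 1000 = 2652 kWh

2650 kWh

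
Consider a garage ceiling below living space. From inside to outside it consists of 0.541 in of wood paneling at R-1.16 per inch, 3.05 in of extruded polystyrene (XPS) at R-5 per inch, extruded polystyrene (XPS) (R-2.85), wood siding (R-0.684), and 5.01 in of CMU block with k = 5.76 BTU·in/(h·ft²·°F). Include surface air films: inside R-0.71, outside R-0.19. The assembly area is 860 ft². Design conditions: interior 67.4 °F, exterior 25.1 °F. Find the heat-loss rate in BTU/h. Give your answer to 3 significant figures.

1720 BTU/h

0.541 × 1.16 = 0.6276
3.05 × 5 = 15.25
5.01/5.76 = 0.8698
R_total = 0.71 + 0.6276 + 15.25 + 2.85 + 0.684 + 0.8698 + 0.19 = 21.18 ft²·°F·h/BTU
Q = A·ΔT/R = 860 × (67.4 − 25.1) / 21.18 = 1717 BTU/h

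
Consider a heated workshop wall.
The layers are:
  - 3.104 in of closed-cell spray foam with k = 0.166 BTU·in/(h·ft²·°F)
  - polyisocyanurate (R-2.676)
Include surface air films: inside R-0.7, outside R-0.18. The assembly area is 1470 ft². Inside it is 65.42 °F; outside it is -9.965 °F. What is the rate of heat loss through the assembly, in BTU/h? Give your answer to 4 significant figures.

3.104/0.166 = 18.699
R_total = 0.7 + 18.699 + 2.676 + 0.18 = 22.255 ft²·°F·h/BTU
Q = A·ΔT/R = 1470 × (65.42 − (-9.965)) / 22.255 = 4979.4 BTU/h

4979 BTU/h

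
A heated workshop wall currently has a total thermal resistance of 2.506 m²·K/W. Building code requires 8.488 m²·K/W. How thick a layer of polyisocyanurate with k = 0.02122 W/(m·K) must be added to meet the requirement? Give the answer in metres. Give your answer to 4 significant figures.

ΔR = 8.488 − 2.506 = 5.982 m²·K/W
L = ΔR × k = 5.982 × 0.02122 = 0.12694 m

0.1269 m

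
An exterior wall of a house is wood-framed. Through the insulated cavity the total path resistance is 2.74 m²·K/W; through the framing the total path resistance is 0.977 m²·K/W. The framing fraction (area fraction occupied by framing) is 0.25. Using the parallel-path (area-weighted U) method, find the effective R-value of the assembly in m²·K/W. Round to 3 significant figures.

1.89 m²·K/W

U_eff = 0.75/2.74 + 0.25/0.977 = 0.2737 + 0.2559 = 0.5296
R_eff = 1/U_eff = 1.888 m²·K/W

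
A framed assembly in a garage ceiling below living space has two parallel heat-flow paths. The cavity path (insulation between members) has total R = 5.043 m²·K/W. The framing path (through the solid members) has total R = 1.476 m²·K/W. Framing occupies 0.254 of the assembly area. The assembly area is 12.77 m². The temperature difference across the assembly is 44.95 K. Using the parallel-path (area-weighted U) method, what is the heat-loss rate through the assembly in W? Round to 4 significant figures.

U_eff = 0.746/5.043 + 0.254/1.476 = 0.14793 + 0.17209 = 0.32001
R_eff = 1/U_eff = 3.1249 m²·K/W
Q = 12.77 × 44.95 / 3.1249 = 183.69 W

183.7 W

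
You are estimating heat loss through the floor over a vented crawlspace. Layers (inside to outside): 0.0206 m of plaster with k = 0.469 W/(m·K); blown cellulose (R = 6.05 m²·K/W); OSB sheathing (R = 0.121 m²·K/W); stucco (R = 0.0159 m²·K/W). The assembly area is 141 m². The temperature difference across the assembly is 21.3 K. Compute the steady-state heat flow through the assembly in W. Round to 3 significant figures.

482 W

0.0206/0.469 = 0.04392
R_total = 0.04392 + 6.05 + 0.121 + 0.0159 = 6.231 m²·K/W
Q = A·ΔT/R = 141 × 21.3 / 6.231 = 482 W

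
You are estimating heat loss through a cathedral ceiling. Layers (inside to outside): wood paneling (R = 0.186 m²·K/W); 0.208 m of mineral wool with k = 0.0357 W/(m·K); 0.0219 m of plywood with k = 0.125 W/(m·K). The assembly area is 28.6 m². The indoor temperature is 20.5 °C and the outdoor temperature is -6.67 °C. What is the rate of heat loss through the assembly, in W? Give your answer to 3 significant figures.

126 W

0.208/0.0357 = 5.826
0.0219/0.125 = 0.1752
R_total = 0.186 + 5.826 + 0.1752 = 6.188 m²·K/W
Q = A·ΔT/R = 28.6 × (20.5 − (-6.67)) / 6.188 = 125.6 W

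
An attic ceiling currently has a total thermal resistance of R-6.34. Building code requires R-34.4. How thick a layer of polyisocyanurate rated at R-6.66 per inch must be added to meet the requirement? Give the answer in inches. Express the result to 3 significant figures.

4.21 in

ΔR = 34.4 − 6.34 = 28.06 ft²·°F·h/BTU
L = ΔR / (R/in) = 28.06/6.66 = 4.213 in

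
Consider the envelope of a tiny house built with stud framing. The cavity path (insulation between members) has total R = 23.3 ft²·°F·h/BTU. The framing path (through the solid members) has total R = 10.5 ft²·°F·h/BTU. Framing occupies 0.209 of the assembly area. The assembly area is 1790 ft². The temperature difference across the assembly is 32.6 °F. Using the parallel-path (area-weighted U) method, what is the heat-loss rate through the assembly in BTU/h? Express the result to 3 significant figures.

3140 BTU/h

U_eff = 0.791/23.3 + 0.209/10.5 = 0.03395 + 0.0199 = 0.05385
R_eff = 1/U_eff = 18.57 ft²·°F·h/BTU
Q = 1790 × 32.6 / 18.57 = 3143 BTU/h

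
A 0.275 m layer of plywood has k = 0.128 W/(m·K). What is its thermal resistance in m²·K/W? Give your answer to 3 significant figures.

2.15 m²·K/W

R = L/k = 0.275/0.128 = 2.148 m²·K/W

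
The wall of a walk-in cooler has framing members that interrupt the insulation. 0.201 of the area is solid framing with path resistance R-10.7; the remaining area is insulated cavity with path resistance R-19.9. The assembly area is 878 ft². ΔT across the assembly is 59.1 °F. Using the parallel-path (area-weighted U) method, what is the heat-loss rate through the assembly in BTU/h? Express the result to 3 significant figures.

U_eff = 0.799/19.9 + 0.201/10.7 = 0.04015 + 0.01879 = 0.05894
R_eff = 1/U_eff = 16.97 ft²·°F·h/BTU
Q = 878 × 59.1 / 16.97 = 3058 BTU/h

3060 BTU/h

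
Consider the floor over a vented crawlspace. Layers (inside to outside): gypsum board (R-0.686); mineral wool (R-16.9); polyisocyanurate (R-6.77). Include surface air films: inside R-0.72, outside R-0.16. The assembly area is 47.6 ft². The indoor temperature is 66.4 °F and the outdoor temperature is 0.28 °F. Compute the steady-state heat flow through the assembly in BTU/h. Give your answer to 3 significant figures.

125 BTU/h

R_total = 0.72 + 0.686 + 16.9 + 6.77 + 0.16 = 25.24 ft²·°F·h/BTU
Q = A·ΔT/R = 47.6 × (66.4 − 0.28) / 25.24 = 124.7 BTU/h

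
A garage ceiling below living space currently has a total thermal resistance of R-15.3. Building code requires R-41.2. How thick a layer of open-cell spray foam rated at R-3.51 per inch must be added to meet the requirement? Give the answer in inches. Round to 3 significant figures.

7.38 in

ΔR = 41.2 − 15.3 = 25.9 ft²·°F·h/BTU
L = ΔR / (R/in) = 25.9/3.51 = 7.379 in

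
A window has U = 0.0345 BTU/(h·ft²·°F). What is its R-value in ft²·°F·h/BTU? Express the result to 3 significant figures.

29.0 ft²·°F·h/BTU

R = 1/U = 1/0.0345 = 28.99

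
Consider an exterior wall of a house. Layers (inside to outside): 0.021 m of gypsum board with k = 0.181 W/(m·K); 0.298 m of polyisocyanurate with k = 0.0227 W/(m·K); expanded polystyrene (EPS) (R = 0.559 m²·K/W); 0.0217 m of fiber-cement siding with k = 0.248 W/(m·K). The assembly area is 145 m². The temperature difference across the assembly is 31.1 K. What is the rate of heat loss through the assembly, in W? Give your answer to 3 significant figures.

0.021/0.181 = 0.116
0.298/0.0227 = 13.13
0.0217/0.248 = 0.0875
R_total = 0.116 + 13.13 + 0.559 + 0.0875 = 13.89 m²·K/W
Q = A·ΔT/R = 145 × 31.1 / 13.89 = 324.7 W

325 W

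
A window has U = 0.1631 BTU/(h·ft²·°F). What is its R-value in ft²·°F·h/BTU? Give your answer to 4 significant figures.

R = 1/U = 1/0.1631 = 6.1312

6.131 ft²·°F·h/BTU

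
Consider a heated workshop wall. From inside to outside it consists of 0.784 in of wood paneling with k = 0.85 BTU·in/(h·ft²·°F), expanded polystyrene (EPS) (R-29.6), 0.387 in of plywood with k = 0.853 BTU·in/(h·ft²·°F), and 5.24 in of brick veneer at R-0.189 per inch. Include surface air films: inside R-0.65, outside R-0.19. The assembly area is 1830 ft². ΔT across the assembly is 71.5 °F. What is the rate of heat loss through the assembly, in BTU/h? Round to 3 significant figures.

3990 BTU/h

0.784/0.85 = 0.9224
0.387/0.853 = 0.4537
5.24 × 0.189 = 0.9904
R_total = 0.65 + 0.9224 + 29.6 + 0.4537 + 0.9904 + 0.19 = 32.81 ft²·°F·h/BTU
Q = A·ΔT/R = 1830 × 71.5 / 32.81 = 3988 BTU/h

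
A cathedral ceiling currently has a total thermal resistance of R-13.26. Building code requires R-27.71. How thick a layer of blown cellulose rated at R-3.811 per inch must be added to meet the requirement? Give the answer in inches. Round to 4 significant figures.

3.792 in

ΔR = 27.71 − 13.26 = 14.45 ft²·°F·h/BTU
L = ΔR / (R/in) = 14.45/3.811 = 3.7917 in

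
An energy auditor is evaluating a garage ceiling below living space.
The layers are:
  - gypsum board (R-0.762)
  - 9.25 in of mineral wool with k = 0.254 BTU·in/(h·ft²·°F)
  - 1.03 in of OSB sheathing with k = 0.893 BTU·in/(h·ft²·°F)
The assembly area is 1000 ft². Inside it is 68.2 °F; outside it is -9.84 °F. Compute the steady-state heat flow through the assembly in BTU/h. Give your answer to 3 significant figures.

2040 BTU/h

9.25/0.254 = 36.42
1.03/0.893 = 1.153
R_total = 0.762 + 36.42 + 1.153 = 38.33 ft²·°F·h/BTU
Q = A·ΔT/R = 1000 × (68.2 − (-9.84)) / 38.33 = 2036 BTU/h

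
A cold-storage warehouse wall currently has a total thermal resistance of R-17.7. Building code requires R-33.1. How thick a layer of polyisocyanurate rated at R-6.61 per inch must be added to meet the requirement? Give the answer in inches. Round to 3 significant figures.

ΔR = 33.1 − 17.7 = 15.4 ft²·°F·h/BTU
L = ΔR / (R/in) = 15.4/6.61 = 2.33 in

2.33 in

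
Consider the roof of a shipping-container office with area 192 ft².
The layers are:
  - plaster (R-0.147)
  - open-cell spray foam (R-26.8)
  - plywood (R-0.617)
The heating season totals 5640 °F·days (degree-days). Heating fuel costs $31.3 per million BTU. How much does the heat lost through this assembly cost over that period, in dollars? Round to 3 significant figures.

R_total = 0.147 + 26.8 + 0.617 = 27.56 ft²·°F·h/BTU
E = A × HDD × 24 / R = 192 × 5640 × 24 / 27.56 = 942900 BTU
Cost = 942900/10⁶ × 31.3 = $29.51

29.5 dollars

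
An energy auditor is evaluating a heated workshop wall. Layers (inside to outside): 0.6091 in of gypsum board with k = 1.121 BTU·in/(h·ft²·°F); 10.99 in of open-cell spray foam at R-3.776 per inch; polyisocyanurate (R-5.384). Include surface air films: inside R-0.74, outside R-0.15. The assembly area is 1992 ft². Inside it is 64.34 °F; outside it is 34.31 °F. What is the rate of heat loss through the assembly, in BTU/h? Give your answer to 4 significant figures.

0.6091/1.121 = 0.54335
10.99 × 3.776 = 41.498
R_total = 0.74 + 0.54335 + 41.498 + 5.384 + 0.15 = 48.316 ft²·°F·h/BTU
Q = A·ΔT/R = 1992 × (64.34 − 34.31) / 48.316 = 1238.1 BTU/h

1238 BTU/h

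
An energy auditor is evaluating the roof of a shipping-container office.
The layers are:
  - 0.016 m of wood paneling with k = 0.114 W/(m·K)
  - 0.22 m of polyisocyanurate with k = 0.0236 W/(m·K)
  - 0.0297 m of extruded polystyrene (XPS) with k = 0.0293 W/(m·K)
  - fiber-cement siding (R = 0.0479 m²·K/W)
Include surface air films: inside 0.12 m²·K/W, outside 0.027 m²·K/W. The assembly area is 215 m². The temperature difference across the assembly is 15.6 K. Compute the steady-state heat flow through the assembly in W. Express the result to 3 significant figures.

0.016/0.114 = 0.1404
0.22/0.0236 = 9.322
0.0297/0.0293 = 1.014
R_total = 0.12 + 0.1404 + 9.322 + 1.014 + 0.0479 + 0.027 = 10.67 m²·K/W
Q = A·ΔT/R = 215 × 15.6 / 10.67 = 314.3 W

314 W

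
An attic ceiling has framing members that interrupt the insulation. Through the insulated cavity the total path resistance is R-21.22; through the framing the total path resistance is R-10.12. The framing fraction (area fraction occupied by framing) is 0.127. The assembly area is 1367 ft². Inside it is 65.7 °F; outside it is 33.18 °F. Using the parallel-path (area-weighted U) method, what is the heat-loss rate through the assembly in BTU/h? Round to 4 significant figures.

2387 BTU/h

U_eff = 0.873/21.22 + 0.127/10.12 = 0.04114 + 0.012549 = 0.05369
R_eff = 1/U_eff = 18.625 ft²·°F·h/BTU
Q = 1367 × (65.7 − 33.18) / 18.625 = 2386.8 BTU/h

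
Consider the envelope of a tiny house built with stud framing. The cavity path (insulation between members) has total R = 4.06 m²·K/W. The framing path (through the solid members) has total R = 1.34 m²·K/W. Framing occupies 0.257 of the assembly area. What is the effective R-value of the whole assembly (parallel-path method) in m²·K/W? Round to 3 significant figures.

2.67 m²·K/W

U_eff = 0.743/4.06 + 0.257/1.34 = 0.183 + 0.1918 = 0.3748
R_eff = 1/U_eff = 2.668 m²·K/W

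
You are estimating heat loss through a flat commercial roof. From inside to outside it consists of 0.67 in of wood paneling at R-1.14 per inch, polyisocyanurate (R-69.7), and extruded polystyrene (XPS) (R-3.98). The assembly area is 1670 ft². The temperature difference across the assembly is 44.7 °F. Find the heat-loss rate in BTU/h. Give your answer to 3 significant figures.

1000 BTU/h

0.67 × 1.14 = 0.7638
R_total = 0.7638 + 69.7 + 3.98 = 74.44 ft²·°F·h/BTU
Q = A·ΔT/R = 1670 × 44.7 / 74.44 = 1003 BTU/h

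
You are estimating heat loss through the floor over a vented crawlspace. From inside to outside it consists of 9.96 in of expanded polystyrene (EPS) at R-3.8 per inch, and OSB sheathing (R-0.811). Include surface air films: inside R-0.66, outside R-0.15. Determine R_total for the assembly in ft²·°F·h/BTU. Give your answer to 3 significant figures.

9.96 × 3.8 = 37.85
R_total = 0.66 + 37.85 + 0.811 + 0.15 = 39.47 ft²·°F·h/BTU

39.5 ft²·°F·h/BTU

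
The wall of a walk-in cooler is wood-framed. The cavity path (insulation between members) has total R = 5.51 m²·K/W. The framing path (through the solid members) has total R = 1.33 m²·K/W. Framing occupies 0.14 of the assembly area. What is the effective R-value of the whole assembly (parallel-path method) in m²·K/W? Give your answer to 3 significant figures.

U_eff = 0.86/5.51 + 0.14/1.33 = 0.1561 + 0.1053 = 0.2613
R_eff = 1/U_eff = 3.826 m²·K/W

3.83 m²·K/W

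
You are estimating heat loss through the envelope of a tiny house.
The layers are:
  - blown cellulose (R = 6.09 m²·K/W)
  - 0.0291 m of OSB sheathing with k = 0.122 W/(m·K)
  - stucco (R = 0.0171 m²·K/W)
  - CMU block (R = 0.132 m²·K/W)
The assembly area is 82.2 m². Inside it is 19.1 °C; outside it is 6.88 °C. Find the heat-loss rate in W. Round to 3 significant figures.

155 W

0.0291/0.122 = 0.2385
R_total = 6.09 + 0.2385 + 0.0171 + 0.132 = 6.478 m²·K/W
Q = A·ΔT/R = 82.2 × (19.1 − 6.88) / 6.478 = 155.1 W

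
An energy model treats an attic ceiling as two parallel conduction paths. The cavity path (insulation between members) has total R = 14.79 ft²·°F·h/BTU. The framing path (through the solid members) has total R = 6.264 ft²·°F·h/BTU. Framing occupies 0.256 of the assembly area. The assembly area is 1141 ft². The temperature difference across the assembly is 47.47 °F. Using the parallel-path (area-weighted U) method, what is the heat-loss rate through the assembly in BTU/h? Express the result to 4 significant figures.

4938 BTU/h

U_eff = 0.744/14.79 + 0.256/6.264 = 0.050304 + 0.040868 = 0.091173
R_eff = 1/U_eff = 10.968 ft²·°F·h/BTU
Q = 1141 × 47.47 / 10.968 = 4938.2 BTU/h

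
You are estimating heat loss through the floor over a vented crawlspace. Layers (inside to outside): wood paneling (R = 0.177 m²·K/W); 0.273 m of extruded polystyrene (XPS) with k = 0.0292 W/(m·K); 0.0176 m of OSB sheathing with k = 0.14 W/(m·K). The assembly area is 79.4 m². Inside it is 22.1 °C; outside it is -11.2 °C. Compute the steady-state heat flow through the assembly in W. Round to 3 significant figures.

274 W

0.273/0.0292 = 9.349
0.0176/0.14 = 0.1257
R_total = 0.177 + 9.349 + 0.1257 = 9.652 m²·K/W
Q = A·ΔT/R = 79.4 × (22.1 − (-11.2)) / 9.652 = 273.9 W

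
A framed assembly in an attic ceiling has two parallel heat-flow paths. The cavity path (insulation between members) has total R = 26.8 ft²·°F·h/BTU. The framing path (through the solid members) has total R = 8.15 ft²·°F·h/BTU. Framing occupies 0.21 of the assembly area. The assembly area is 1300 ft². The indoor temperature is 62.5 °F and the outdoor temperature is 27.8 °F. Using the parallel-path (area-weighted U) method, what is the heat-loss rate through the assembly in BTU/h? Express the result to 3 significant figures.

2490 BTU/h

U_eff = 0.79/26.8 + 0.21/8.15 = 0.02948 + 0.02577 = 0.05524
R_eff = 1/U_eff = 18.1 ft²·°F·h/BTU
Q = 1300 × (62.5 − 27.8) / 18.1 = 2492 BTU/h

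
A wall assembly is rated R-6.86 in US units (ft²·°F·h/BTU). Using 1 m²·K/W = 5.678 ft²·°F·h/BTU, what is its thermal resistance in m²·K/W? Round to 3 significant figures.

R_SI = 6.86/5.678 = 1.208

1.21 m²·K/W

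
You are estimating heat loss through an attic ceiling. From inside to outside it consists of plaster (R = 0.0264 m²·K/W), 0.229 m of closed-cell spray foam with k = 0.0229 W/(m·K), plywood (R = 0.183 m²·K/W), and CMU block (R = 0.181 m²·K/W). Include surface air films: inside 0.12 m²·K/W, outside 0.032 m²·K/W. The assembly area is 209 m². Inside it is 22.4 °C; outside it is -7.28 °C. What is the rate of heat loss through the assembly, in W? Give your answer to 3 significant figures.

0.229/0.0229 = 10
R_total = 0.12 + 0.0264 + 10 + 0.183 + 0.181 + 0.032 = 10.54 m²·K/W
Q = A·ΔT/R = 209 × (22.4 − (-7.28)) / 10.54 = 588.4 W

588 W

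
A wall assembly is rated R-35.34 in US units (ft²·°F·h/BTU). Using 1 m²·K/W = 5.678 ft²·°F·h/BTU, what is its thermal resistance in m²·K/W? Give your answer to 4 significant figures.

R_SI = 35.34/5.678 = 6.224

6.224 m²·K/W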